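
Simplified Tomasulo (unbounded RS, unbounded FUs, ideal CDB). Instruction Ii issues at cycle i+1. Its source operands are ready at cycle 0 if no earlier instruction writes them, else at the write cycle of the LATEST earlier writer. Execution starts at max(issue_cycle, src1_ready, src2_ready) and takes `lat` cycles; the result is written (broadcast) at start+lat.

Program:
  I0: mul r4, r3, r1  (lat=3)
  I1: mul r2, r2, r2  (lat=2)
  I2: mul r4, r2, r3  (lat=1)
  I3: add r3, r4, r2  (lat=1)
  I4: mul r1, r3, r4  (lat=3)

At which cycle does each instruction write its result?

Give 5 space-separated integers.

Answer: 4 4 5 6 9

Derivation:
I0 mul r4: issue@1 deps=(None,None) exec_start@1 write@4
I1 mul r2: issue@2 deps=(None,None) exec_start@2 write@4
I2 mul r4: issue@3 deps=(1,None) exec_start@4 write@5
I3 add r3: issue@4 deps=(2,1) exec_start@5 write@6
I4 mul r1: issue@5 deps=(3,2) exec_start@6 write@9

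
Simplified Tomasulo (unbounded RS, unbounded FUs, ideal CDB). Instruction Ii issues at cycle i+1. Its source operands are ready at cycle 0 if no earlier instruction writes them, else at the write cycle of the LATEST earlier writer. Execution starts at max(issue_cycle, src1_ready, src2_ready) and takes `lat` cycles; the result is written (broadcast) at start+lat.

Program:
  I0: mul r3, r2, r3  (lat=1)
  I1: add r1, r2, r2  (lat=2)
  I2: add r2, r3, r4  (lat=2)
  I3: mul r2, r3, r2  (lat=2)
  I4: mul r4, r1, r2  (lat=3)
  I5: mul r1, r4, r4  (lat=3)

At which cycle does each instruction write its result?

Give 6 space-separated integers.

I0 mul r3: issue@1 deps=(None,None) exec_start@1 write@2
I1 add r1: issue@2 deps=(None,None) exec_start@2 write@4
I2 add r2: issue@3 deps=(0,None) exec_start@3 write@5
I3 mul r2: issue@4 deps=(0,2) exec_start@5 write@7
I4 mul r4: issue@5 deps=(1,3) exec_start@7 write@10
I5 mul r1: issue@6 deps=(4,4) exec_start@10 write@13

Answer: 2 4 5 7 10 13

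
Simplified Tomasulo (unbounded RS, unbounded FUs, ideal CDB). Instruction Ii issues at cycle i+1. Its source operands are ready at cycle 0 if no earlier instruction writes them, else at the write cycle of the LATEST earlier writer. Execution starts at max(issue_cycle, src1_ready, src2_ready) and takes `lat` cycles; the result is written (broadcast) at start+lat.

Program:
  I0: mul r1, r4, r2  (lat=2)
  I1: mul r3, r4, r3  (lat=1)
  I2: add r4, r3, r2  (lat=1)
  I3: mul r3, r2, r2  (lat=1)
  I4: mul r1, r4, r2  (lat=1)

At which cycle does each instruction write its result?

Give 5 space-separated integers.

Answer: 3 3 4 5 6

Derivation:
I0 mul r1: issue@1 deps=(None,None) exec_start@1 write@3
I1 mul r3: issue@2 deps=(None,None) exec_start@2 write@3
I2 add r4: issue@3 deps=(1,None) exec_start@3 write@4
I3 mul r3: issue@4 deps=(None,None) exec_start@4 write@5
I4 mul r1: issue@5 deps=(2,None) exec_start@5 write@6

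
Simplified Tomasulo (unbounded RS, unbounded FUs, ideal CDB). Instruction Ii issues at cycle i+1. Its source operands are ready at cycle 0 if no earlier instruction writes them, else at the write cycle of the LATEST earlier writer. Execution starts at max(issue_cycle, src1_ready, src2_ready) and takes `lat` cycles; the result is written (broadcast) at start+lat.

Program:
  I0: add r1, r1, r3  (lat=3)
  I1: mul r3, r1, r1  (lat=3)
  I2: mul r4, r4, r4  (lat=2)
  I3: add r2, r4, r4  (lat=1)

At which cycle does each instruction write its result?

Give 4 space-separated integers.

I0 add r1: issue@1 deps=(None,None) exec_start@1 write@4
I1 mul r3: issue@2 deps=(0,0) exec_start@4 write@7
I2 mul r4: issue@3 deps=(None,None) exec_start@3 write@5
I3 add r2: issue@4 deps=(2,2) exec_start@5 write@6

Answer: 4 7 5 6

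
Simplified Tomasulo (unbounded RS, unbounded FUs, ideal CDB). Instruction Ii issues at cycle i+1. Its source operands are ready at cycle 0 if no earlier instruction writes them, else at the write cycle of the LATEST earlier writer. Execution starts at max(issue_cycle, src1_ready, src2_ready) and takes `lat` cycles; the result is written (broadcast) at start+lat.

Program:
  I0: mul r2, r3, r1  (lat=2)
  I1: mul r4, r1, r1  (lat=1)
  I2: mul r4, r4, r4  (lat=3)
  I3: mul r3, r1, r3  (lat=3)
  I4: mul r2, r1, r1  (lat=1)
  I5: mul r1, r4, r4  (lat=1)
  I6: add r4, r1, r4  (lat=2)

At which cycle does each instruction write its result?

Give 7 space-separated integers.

Answer: 3 3 6 7 6 7 9

Derivation:
I0 mul r2: issue@1 deps=(None,None) exec_start@1 write@3
I1 mul r4: issue@2 deps=(None,None) exec_start@2 write@3
I2 mul r4: issue@3 deps=(1,1) exec_start@3 write@6
I3 mul r3: issue@4 deps=(None,None) exec_start@4 write@7
I4 mul r2: issue@5 deps=(None,None) exec_start@5 write@6
I5 mul r1: issue@6 deps=(2,2) exec_start@6 write@7
I6 add r4: issue@7 deps=(5,2) exec_start@7 write@9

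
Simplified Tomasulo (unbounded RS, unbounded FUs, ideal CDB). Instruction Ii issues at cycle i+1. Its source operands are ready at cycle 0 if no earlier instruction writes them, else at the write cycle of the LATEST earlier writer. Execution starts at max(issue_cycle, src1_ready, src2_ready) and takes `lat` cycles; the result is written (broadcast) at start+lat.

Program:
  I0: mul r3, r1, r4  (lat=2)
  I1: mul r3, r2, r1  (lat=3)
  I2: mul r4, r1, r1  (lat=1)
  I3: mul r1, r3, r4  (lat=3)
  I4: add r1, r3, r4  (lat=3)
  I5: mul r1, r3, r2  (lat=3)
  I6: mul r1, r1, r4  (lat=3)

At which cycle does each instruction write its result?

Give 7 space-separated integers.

Answer: 3 5 4 8 8 9 12

Derivation:
I0 mul r3: issue@1 deps=(None,None) exec_start@1 write@3
I1 mul r3: issue@2 deps=(None,None) exec_start@2 write@5
I2 mul r4: issue@3 deps=(None,None) exec_start@3 write@4
I3 mul r1: issue@4 deps=(1,2) exec_start@5 write@8
I4 add r1: issue@5 deps=(1,2) exec_start@5 write@8
I5 mul r1: issue@6 deps=(1,None) exec_start@6 write@9
I6 mul r1: issue@7 deps=(5,2) exec_start@9 write@12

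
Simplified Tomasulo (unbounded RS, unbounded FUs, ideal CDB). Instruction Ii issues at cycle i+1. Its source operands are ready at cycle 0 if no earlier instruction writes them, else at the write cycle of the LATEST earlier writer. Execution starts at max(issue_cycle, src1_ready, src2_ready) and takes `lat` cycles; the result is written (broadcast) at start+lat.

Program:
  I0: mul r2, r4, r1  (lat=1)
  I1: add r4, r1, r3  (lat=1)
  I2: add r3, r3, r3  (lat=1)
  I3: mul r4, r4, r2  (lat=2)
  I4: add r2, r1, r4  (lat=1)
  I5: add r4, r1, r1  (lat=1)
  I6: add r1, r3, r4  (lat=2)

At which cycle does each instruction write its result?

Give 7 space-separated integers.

Answer: 2 3 4 6 7 7 9

Derivation:
I0 mul r2: issue@1 deps=(None,None) exec_start@1 write@2
I1 add r4: issue@2 deps=(None,None) exec_start@2 write@3
I2 add r3: issue@3 deps=(None,None) exec_start@3 write@4
I3 mul r4: issue@4 deps=(1,0) exec_start@4 write@6
I4 add r2: issue@5 deps=(None,3) exec_start@6 write@7
I5 add r4: issue@6 deps=(None,None) exec_start@6 write@7
I6 add r1: issue@7 deps=(2,5) exec_start@7 write@9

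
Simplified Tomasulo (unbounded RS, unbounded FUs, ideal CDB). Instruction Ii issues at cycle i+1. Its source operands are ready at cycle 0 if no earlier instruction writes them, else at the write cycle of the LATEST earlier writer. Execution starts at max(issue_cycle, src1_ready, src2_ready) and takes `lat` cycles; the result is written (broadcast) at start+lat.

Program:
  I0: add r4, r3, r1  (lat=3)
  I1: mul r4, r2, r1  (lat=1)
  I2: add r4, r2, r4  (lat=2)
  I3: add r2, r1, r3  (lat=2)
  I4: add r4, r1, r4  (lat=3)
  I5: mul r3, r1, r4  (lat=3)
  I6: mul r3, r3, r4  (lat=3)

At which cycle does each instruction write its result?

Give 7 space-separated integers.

Answer: 4 3 5 6 8 11 14

Derivation:
I0 add r4: issue@1 deps=(None,None) exec_start@1 write@4
I1 mul r4: issue@2 deps=(None,None) exec_start@2 write@3
I2 add r4: issue@3 deps=(None,1) exec_start@3 write@5
I3 add r2: issue@4 deps=(None,None) exec_start@4 write@6
I4 add r4: issue@5 deps=(None,2) exec_start@5 write@8
I5 mul r3: issue@6 deps=(None,4) exec_start@8 write@11
I6 mul r3: issue@7 deps=(5,4) exec_start@11 write@14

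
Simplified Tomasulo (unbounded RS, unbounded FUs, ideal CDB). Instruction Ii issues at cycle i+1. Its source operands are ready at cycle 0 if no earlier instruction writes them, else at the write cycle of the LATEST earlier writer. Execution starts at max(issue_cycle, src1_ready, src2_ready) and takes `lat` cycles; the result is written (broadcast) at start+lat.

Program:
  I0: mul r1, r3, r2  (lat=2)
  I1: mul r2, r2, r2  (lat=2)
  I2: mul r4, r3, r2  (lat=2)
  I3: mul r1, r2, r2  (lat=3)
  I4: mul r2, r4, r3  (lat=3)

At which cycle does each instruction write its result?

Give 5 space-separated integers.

I0 mul r1: issue@1 deps=(None,None) exec_start@1 write@3
I1 mul r2: issue@2 deps=(None,None) exec_start@2 write@4
I2 mul r4: issue@3 deps=(None,1) exec_start@4 write@6
I3 mul r1: issue@4 deps=(1,1) exec_start@4 write@7
I4 mul r2: issue@5 deps=(2,None) exec_start@6 write@9

Answer: 3 4 6 7 9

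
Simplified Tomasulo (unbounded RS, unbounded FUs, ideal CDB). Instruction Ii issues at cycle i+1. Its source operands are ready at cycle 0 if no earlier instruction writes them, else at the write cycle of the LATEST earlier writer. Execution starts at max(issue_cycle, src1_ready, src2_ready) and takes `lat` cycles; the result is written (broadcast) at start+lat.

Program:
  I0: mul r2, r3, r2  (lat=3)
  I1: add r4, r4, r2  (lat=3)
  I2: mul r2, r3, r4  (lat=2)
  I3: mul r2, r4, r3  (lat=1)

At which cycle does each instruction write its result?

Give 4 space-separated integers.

Answer: 4 7 9 8

Derivation:
I0 mul r2: issue@1 deps=(None,None) exec_start@1 write@4
I1 add r4: issue@2 deps=(None,0) exec_start@4 write@7
I2 mul r2: issue@3 deps=(None,1) exec_start@7 write@9
I3 mul r2: issue@4 deps=(1,None) exec_start@7 write@8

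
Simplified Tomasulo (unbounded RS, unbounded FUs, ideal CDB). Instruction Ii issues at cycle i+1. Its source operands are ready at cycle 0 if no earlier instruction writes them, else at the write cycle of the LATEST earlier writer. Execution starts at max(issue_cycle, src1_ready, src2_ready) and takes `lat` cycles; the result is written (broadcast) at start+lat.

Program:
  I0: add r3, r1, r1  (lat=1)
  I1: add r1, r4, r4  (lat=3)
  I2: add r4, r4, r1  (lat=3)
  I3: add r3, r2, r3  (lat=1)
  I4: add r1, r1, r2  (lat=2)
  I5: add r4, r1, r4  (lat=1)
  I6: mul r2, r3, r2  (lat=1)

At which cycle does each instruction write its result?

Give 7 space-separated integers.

I0 add r3: issue@1 deps=(None,None) exec_start@1 write@2
I1 add r1: issue@2 deps=(None,None) exec_start@2 write@5
I2 add r4: issue@3 deps=(None,1) exec_start@5 write@8
I3 add r3: issue@4 deps=(None,0) exec_start@4 write@5
I4 add r1: issue@5 deps=(1,None) exec_start@5 write@7
I5 add r4: issue@6 deps=(4,2) exec_start@8 write@9
I6 mul r2: issue@7 deps=(3,None) exec_start@7 write@8

Answer: 2 5 8 5 7 9 8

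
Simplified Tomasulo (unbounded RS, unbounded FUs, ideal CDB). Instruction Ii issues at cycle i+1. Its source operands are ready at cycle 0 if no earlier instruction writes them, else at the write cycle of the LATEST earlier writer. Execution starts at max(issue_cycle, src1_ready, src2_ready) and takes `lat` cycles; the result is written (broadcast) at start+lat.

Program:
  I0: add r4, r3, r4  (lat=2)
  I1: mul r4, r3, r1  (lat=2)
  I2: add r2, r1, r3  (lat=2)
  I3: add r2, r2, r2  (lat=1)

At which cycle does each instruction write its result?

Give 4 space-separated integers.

Answer: 3 4 5 6

Derivation:
I0 add r4: issue@1 deps=(None,None) exec_start@1 write@3
I1 mul r4: issue@2 deps=(None,None) exec_start@2 write@4
I2 add r2: issue@3 deps=(None,None) exec_start@3 write@5
I3 add r2: issue@4 deps=(2,2) exec_start@5 write@6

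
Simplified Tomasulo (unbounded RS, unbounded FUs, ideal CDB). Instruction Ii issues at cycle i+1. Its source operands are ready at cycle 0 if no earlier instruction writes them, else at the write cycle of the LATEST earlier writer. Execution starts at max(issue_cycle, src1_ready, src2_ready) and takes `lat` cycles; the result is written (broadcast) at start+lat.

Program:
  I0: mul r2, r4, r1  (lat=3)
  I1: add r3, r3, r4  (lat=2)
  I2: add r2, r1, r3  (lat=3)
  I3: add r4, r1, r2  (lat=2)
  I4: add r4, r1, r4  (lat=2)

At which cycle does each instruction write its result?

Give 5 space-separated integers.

I0 mul r2: issue@1 deps=(None,None) exec_start@1 write@4
I1 add r3: issue@2 deps=(None,None) exec_start@2 write@4
I2 add r2: issue@3 deps=(None,1) exec_start@4 write@7
I3 add r4: issue@4 deps=(None,2) exec_start@7 write@9
I4 add r4: issue@5 deps=(None,3) exec_start@9 write@11

Answer: 4 4 7 9 11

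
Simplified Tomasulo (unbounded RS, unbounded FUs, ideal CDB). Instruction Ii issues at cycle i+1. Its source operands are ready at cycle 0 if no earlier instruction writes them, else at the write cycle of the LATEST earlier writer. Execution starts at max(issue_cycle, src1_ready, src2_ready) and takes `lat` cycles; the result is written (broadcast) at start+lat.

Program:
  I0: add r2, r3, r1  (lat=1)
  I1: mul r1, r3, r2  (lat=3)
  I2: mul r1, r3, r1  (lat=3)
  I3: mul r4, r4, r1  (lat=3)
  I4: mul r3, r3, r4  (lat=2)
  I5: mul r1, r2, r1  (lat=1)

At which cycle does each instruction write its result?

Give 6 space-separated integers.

I0 add r2: issue@1 deps=(None,None) exec_start@1 write@2
I1 mul r1: issue@2 deps=(None,0) exec_start@2 write@5
I2 mul r1: issue@3 deps=(None,1) exec_start@5 write@8
I3 mul r4: issue@4 deps=(None,2) exec_start@8 write@11
I4 mul r3: issue@5 deps=(None,3) exec_start@11 write@13
I5 mul r1: issue@6 deps=(0,2) exec_start@8 write@9

Answer: 2 5 8 11 13 9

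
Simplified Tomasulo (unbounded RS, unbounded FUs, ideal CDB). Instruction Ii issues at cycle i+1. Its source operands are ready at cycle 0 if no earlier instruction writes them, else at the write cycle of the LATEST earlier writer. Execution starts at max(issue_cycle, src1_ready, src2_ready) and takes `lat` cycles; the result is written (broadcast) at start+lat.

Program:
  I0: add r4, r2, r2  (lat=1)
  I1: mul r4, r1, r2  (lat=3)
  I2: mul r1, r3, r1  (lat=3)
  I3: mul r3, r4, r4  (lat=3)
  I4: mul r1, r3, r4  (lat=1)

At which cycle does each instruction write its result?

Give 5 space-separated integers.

Answer: 2 5 6 8 9

Derivation:
I0 add r4: issue@1 deps=(None,None) exec_start@1 write@2
I1 mul r4: issue@2 deps=(None,None) exec_start@2 write@5
I2 mul r1: issue@3 deps=(None,None) exec_start@3 write@6
I3 mul r3: issue@4 deps=(1,1) exec_start@5 write@8
I4 mul r1: issue@5 deps=(3,1) exec_start@8 write@9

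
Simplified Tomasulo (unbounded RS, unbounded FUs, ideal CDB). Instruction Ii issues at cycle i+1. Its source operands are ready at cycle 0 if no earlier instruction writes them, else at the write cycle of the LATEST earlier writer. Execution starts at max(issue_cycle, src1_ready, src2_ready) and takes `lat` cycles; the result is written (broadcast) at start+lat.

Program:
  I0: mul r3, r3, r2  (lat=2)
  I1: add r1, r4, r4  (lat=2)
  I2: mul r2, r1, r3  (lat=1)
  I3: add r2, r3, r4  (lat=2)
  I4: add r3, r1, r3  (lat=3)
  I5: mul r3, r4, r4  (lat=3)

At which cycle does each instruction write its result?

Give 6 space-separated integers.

Answer: 3 4 5 6 8 9

Derivation:
I0 mul r3: issue@1 deps=(None,None) exec_start@1 write@3
I1 add r1: issue@2 deps=(None,None) exec_start@2 write@4
I2 mul r2: issue@3 deps=(1,0) exec_start@4 write@5
I3 add r2: issue@4 deps=(0,None) exec_start@4 write@6
I4 add r3: issue@5 deps=(1,0) exec_start@5 write@8
I5 mul r3: issue@6 deps=(None,None) exec_start@6 write@9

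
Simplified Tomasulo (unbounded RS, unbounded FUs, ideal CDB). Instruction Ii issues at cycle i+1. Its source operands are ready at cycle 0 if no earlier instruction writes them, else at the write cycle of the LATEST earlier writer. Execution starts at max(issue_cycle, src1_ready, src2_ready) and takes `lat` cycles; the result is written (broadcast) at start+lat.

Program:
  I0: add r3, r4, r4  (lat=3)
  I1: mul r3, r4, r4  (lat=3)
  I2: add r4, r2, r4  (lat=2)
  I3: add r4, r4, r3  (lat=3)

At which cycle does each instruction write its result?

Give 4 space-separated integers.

I0 add r3: issue@1 deps=(None,None) exec_start@1 write@4
I1 mul r3: issue@2 deps=(None,None) exec_start@2 write@5
I2 add r4: issue@3 deps=(None,None) exec_start@3 write@5
I3 add r4: issue@4 deps=(2,1) exec_start@5 write@8

Answer: 4 5 5 8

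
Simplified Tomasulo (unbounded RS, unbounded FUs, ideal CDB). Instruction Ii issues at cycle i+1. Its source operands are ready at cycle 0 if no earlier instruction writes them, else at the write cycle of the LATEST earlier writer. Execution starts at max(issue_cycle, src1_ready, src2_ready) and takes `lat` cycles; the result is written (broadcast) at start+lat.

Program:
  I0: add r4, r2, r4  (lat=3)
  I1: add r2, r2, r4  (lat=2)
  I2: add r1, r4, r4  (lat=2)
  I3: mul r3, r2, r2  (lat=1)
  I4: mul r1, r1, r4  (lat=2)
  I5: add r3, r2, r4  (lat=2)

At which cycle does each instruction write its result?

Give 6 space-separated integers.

Answer: 4 6 6 7 8 8

Derivation:
I0 add r4: issue@1 deps=(None,None) exec_start@1 write@4
I1 add r2: issue@2 deps=(None,0) exec_start@4 write@6
I2 add r1: issue@3 deps=(0,0) exec_start@4 write@6
I3 mul r3: issue@4 deps=(1,1) exec_start@6 write@7
I4 mul r1: issue@5 deps=(2,0) exec_start@6 write@8
I5 add r3: issue@6 deps=(1,0) exec_start@6 write@8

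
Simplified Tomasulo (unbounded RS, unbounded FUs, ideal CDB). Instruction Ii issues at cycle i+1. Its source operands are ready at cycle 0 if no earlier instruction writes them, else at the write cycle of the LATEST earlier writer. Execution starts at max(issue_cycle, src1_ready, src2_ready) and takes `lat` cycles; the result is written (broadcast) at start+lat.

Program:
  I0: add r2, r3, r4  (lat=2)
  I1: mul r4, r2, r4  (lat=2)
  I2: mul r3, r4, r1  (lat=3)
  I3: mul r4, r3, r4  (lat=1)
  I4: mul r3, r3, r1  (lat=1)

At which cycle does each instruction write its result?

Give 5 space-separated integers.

Answer: 3 5 8 9 9

Derivation:
I0 add r2: issue@1 deps=(None,None) exec_start@1 write@3
I1 mul r4: issue@2 deps=(0,None) exec_start@3 write@5
I2 mul r3: issue@3 deps=(1,None) exec_start@5 write@8
I3 mul r4: issue@4 deps=(2,1) exec_start@8 write@9
I4 mul r3: issue@5 deps=(2,None) exec_start@8 write@9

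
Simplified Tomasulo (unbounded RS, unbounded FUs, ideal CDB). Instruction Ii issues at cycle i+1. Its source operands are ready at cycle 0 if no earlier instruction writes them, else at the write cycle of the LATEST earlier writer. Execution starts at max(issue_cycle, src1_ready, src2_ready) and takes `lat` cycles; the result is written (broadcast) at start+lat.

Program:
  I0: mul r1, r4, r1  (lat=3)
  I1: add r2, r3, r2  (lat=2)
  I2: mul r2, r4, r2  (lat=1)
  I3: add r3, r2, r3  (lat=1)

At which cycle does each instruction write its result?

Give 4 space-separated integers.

I0 mul r1: issue@1 deps=(None,None) exec_start@1 write@4
I1 add r2: issue@2 deps=(None,None) exec_start@2 write@4
I2 mul r2: issue@3 deps=(None,1) exec_start@4 write@5
I3 add r3: issue@4 deps=(2,None) exec_start@5 write@6

Answer: 4 4 5 6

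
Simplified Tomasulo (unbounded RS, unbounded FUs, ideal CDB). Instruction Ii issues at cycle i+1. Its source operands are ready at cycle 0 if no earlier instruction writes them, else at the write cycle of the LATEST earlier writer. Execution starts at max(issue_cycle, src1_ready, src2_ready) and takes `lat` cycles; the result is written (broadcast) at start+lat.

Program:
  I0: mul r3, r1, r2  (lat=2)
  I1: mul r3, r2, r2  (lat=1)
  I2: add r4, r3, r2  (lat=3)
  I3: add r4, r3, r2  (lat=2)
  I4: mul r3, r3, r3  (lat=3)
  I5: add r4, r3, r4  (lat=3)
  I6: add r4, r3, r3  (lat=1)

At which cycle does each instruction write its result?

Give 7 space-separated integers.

Answer: 3 3 6 6 8 11 9

Derivation:
I0 mul r3: issue@1 deps=(None,None) exec_start@1 write@3
I1 mul r3: issue@2 deps=(None,None) exec_start@2 write@3
I2 add r4: issue@3 deps=(1,None) exec_start@3 write@6
I3 add r4: issue@4 deps=(1,None) exec_start@4 write@6
I4 mul r3: issue@5 deps=(1,1) exec_start@5 write@8
I5 add r4: issue@6 deps=(4,3) exec_start@8 write@11
I6 add r4: issue@7 deps=(4,4) exec_start@8 write@9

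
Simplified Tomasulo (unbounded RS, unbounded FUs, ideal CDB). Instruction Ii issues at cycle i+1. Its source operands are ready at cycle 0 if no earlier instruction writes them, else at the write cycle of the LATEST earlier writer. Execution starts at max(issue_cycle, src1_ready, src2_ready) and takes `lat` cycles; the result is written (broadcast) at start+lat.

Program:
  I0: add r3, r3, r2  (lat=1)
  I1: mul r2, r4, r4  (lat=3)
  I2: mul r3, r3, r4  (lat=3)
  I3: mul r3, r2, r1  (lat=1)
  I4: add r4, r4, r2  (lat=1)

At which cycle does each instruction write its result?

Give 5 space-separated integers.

Answer: 2 5 6 6 6

Derivation:
I0 add r3: issue@1 deps=(None,None) exec_start@1 write@2
I1 mul r2: issue@2 deps=(None,None) exec_start@2 write@5
I2 mul r3: issue@3 deps=(0,None) exec_start@3 write@6
I3 mul r3: issue@4 deps=(1,None) exec_start@5 write@6
I4 add r4: issue@5 deps=(None,1) exec_start@5 write@6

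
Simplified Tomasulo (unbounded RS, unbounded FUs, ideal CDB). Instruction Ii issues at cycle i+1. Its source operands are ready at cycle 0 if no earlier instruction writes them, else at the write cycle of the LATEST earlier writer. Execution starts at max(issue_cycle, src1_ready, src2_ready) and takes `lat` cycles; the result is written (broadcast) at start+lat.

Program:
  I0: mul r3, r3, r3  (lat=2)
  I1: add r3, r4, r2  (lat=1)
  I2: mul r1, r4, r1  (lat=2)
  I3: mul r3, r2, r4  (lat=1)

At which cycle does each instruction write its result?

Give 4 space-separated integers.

I0 mul r3: issue@1 deps=(None,None) exec_start@1 write@3
I1 add r3: issue@2 deps=(None,None) exec_start@2 write@3
I2 mul r1: issue@3 deps=(None,None) exec_start@3 write@5
I3 mul r3: issue@4 deps=(None,None) exec_start@4 write@5

Answer: 3 3 5 5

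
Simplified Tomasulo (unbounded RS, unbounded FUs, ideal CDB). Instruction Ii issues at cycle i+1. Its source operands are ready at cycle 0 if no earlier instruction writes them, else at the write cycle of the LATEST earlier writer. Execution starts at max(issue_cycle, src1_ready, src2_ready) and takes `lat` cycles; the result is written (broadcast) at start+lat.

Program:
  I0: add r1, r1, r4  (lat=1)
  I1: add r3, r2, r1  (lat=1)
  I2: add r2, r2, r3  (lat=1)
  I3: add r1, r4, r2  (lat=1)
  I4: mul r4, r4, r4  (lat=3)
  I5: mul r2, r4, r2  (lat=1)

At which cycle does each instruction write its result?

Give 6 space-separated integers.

Answer: 2 3 4 5 8 9

Derivation:
I0 add r1: issue@1 deps=(None,None) exec_start@1 write@2
I1 add r3: issue@2 deps=(None,0) exec_start@2 write@3
I2 add r2: issue@3 deps=(None,1) exec_start@3 write@4
I3 add r1: issue@4 deps=(None,2) exec_start@4 write@5
I4 mul r4: issue@5 deps=(None,None) exec_start@5 write@8
I5 mul r2: issue@6 deps=(4,2) exec_start@8 write@9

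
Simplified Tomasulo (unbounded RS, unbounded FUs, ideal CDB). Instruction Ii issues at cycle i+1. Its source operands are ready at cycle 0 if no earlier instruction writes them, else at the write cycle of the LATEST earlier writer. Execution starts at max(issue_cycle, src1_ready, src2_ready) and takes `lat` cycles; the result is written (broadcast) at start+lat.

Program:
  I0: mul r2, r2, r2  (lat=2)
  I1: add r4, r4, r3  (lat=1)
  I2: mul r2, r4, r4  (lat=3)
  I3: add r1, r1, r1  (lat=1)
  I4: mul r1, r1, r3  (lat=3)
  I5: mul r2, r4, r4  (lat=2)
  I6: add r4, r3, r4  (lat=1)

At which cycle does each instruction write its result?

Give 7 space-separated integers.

I0 mul r2: issue@1 deps=(None,None) exec_start@1 write@3
I1 add r4: issue@2 deps=(None,None) exec_start@2 write@3
I2 mul r2: issue@3 deps=(1,1) exec_start@3 write@6
I3 add r1: issue@4 deps=(None,None) exec_start@4 write@5
I4 mul r1: issue@5 deps=(3,None) exec_start@5 write@8
I5 mul r2: issue@6 deps=(1,1) exec_start@6 write@8
I6 add r4: issue@7 deps=(None,1) exec_start@7 write@8

Answer: 3 3 6 5 8 8 8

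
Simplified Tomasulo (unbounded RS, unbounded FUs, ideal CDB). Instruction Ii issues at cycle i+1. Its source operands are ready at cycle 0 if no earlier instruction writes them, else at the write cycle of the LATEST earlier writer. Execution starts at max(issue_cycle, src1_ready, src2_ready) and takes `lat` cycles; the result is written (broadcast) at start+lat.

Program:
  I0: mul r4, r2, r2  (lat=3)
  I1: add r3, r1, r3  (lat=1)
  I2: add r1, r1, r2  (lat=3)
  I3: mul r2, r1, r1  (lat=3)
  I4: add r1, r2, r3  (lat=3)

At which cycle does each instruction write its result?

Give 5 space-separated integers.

Answer: 4 3 6 9 12

Derivation:
I0 mul r4: issue@1 deps=(None,None) exec_start@1 write@4
I1 add r3: issue@2 deps=(None,None) exec_start@2 write@3
I2 add r1: issue@3 deps=(None,None) exec_start@3 write@6
I3 mul r2: issue@4 deps=(2,2) exec_start@6 write@9
I4 add r1: issue@5 deps=(3,1) exec_start@9 write@12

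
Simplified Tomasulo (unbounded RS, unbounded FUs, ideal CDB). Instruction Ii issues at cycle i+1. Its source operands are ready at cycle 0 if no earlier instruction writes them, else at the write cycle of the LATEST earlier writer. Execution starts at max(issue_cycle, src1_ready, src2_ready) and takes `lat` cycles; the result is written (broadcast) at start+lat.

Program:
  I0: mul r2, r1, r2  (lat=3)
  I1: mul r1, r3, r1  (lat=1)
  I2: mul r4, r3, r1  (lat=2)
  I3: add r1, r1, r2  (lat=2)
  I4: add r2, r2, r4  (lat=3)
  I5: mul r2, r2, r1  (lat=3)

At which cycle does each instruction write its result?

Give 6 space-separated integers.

I0 mul r2: issue@1 deps=(None,None) exec_start@1 write@4
I1 mul r1: issue@2 deps=(None,None) exec_start@2 write@3
I2 mul r4: issue@3 deps=(None,1) exec_start@3 write@5
I3 add r1: issue@4 deps=(1,0) exec_start@4 write@6
I4 add r2: issue@5 deps=(0,2) exec_start@5 write@8
I5 mul r2: issue@6 deps=(4,3) exec_start@8 write@11

Answer: 4 3 5 6 8 11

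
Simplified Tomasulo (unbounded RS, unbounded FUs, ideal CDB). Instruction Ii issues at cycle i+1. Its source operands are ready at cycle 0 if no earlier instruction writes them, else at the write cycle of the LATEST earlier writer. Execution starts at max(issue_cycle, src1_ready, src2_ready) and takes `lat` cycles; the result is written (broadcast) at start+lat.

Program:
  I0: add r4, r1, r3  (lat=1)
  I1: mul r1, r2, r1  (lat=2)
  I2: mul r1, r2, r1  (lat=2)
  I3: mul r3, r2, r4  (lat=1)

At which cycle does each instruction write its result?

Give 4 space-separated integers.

I0 add r4: issue@1 deps=(None,None) exec_start@1 write@2
I1 mul r1: issue@2 deps=(None,None) exec_start@2 write@4
I2 mul r1: issue@3 deps=(None,1) exec_start@4 write@6
I3 mul r3: issue@4 deps=(None,0) exec_start@4 write@5

Answer: 2 4 6 5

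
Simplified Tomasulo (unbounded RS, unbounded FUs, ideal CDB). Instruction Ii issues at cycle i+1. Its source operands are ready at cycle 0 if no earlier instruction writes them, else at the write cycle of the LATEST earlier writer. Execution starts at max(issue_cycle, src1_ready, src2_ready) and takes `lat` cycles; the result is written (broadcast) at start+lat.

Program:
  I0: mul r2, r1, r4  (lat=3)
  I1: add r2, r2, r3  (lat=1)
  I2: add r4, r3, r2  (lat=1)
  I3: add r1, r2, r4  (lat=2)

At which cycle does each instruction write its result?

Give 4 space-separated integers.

Answer: 4 5 6 8

Derivation:
I0 mul r2: issue@1 deps=(None,None) exec_start@1 write@4
I1 add r2: issue@2 deps=(0,None) exec_start@4 write@5
I2 add r4: issue@3 deps=(None,1) exec_start@5 write@6
I3 add r1: issue@4 deps=(1,2) exec_start@6 write@8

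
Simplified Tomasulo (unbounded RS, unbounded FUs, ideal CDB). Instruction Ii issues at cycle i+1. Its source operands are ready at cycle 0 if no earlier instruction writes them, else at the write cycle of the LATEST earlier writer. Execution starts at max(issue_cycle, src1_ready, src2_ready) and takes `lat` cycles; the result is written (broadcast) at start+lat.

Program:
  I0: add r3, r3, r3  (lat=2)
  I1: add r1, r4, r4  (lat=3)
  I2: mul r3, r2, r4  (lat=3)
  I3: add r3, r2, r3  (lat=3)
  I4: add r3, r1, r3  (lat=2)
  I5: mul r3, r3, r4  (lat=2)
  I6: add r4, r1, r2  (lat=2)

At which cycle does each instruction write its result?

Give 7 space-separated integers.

Answer: 3 5 6 9 11 13 9

Derivation:
I0 add r3: issue@1 deps=(None,None) exec_start@1 write@3
I1 add r1: issue@2 deps=(None,None) exec_start@2 write@5
I2 mul r3: issue@3 deps=(None,None) exec_start@3 write@6
I3 add r3: issue@4 deps=(None,2) exec_start@6 write@9
I4 add r3: issue@5 deps=(1,3) exec_start@9 write@11
I5 mul r3: issue@6 deps=(4,None) exec_start@11 write@13
I6 add r4: issue@7 deps=(1,None) exec_start@7 write@9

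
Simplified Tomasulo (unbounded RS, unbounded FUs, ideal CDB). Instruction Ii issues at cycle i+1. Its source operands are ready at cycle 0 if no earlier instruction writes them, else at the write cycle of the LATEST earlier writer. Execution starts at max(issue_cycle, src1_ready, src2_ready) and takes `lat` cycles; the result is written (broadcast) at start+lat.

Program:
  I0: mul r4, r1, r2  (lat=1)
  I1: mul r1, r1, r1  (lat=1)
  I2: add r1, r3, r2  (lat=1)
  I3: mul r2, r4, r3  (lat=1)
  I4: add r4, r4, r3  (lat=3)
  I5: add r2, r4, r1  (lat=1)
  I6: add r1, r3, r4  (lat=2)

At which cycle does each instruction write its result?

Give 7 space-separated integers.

I0 mul r4: issue@1 deps=(None,None) exec_start@1 write@2
I1 mul r1: issue@2 deps=(None,None) exec_start@2 write@3
I2 add r1: issue@3 deps=(None,None) exec_start@3 write@4
I3 mul r2: issue@4 deps=(0,None) exec_start@4 write@5
I4 add r4: issue@5 deps=(0,None) exec_start@5 write@8
I5 add r2: issue@6 deps=(4,2) exec_start@8 write@9
I6 add r1: issue@7 deps=(None,4) exec_start@8 write@10

Answer: 2 3 4 5 8 9 10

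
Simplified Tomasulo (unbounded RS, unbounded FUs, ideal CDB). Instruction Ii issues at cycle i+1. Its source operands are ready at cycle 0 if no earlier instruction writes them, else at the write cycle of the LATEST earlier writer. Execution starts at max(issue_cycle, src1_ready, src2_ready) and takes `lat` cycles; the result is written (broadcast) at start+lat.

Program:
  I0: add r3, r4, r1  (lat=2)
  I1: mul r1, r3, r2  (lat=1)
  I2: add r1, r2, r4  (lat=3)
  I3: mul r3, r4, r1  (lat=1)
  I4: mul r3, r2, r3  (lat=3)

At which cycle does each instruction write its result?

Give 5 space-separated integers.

I0 add r3: issue@1 deps=(None,None) exec_start@1 write@3
I1 mul r1: issue@2 deps=(0,None) exec_start@3 write@4
I2 add r1: issue@3 deps=(None,None) exec_start@3 write@6
I3 mul r3: issue@4 deps=(None,2) exec_start@6 write@7
I4 mul r3: issue@5 deps=(None,3) exec_start@7 write@10

Answer: 3 4 6 7 10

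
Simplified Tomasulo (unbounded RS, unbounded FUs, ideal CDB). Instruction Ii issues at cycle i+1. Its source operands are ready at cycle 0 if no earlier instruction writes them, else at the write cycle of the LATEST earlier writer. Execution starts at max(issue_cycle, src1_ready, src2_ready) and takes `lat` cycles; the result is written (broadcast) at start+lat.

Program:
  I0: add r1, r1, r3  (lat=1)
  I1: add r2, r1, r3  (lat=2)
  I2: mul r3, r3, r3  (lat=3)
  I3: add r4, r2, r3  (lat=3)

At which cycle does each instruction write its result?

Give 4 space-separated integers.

Answer: 2 4 6 9

Derivation:
I0 add r1: issue@1 deps=(None,None) exec_start@1 write@2
I1 add r2: issue@2 deps=(0,None) exec_start@2 write@4
I2 mul r3: issue@3 deps=(None,None) exec_start@3 write@6
I3 add r4: issue@4 deps=(1,2) exec_start@6 write@9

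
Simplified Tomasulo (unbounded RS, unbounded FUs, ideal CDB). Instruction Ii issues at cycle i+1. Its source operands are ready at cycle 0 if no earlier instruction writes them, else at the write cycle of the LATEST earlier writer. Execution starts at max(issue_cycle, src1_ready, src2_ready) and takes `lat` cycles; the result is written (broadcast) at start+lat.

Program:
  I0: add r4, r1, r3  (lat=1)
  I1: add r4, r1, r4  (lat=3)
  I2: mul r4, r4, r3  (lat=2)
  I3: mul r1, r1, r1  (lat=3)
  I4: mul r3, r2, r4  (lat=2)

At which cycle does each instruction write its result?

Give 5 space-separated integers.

Answer: 2 5 7 7 9

Derivation:
I0 add r4: issue@1 deps=(None,None) exec_start@1 write@2
I1 add r4: issue@2 deps=(None,0) exec_start@2 write@5
I2 mul r4: issue@3 deps=(1,None) exec_start@5 write@7
I3 mul r1: issue@4 deps=(None,None) exec_start@4 write@7
I4 mul r3: issue@5 deps=(None,2) exec_start@7 write@9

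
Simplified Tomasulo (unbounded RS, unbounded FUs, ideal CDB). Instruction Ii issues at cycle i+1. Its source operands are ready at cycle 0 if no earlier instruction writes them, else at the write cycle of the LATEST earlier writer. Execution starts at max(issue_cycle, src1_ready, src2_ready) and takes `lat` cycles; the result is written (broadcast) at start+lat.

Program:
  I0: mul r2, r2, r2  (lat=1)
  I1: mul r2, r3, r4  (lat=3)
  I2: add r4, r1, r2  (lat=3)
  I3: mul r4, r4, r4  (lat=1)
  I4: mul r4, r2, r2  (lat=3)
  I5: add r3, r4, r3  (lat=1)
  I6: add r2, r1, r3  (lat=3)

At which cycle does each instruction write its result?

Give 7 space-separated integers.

I0 mul r2: issue@1 deps=(None,None) exec_start@1 write@2
I1 mul r2: issue@2 deps=(None,None) exec_start@2 write@5
I2 add r4: issue@3 deps=(None,1) exec_start@5 write@8
I3 mul r4: issue@4 deps=(2,2) exec_start@8 write@9
I4 mul r4: issue@5 deps=(1,1) exec_start@5 write@8
I5 add r3: issue@6 deps=(4,None) exec_start@8 write@9
I6 add r2: issue@7 deps=(None,5) exec_start@9 write@12

Answer: 2 5 8 9 8 9 12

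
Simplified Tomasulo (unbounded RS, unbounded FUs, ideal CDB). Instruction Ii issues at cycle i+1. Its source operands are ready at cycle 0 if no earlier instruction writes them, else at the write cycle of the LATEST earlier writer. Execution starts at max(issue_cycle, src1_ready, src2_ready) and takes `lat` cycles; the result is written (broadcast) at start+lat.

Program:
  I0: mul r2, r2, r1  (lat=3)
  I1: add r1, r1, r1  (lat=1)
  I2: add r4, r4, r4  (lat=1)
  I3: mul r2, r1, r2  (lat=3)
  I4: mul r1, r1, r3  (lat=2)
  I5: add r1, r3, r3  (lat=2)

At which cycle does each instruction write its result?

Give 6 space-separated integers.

Answer: 4 3 4 7 7 8

Derivation:
I0 mul r2: issue@1 deps=(None,None) exec_start@1 write@4
I1 add r1: issue@2 deps=(None,None) exec_start@2 write@3
I2 add r4: issue@3 deps=(None,None) exec_start@3 write@4
I3 mul r2: issue@4 deps=(1,0) exec_start@4 write@7
I4 mul r1: issue@5 deps=(1,None) exec_start@5 write@7
I5 add r1: issue@6 deps=(None,None) exec_start@6 write@8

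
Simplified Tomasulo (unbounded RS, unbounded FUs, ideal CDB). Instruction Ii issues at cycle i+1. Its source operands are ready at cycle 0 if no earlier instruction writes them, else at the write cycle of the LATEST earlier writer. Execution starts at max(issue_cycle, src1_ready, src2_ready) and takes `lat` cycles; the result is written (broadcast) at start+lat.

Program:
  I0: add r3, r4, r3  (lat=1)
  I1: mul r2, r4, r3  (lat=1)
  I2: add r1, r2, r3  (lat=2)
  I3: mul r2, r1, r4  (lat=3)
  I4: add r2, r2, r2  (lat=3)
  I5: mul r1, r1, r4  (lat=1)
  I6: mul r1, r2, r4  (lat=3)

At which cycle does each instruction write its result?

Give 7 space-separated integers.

Answer: 2 3 5 8 11 7 14

Derivation:
I0 add r3: issue@1 deps=(None,None) exec_start@1 write@2
I1 mul r2: issue@2 deps=(None,0) exec_start@2 write@3
I2 add r1: issue@3 deps=(1,0) exec_start@3 write@5
I3 mul r2: issue@4 deps=(2,None) exec_start@5 write@8
I4 add r2: issue@5 deps=(3,3) exec_start@8 write@11
I5 mul r1: issue@6 deps=(2,None) exec_start@6 write@7
I6 mul r1: issue@7 deps=(4,None) exec_start@11 write@14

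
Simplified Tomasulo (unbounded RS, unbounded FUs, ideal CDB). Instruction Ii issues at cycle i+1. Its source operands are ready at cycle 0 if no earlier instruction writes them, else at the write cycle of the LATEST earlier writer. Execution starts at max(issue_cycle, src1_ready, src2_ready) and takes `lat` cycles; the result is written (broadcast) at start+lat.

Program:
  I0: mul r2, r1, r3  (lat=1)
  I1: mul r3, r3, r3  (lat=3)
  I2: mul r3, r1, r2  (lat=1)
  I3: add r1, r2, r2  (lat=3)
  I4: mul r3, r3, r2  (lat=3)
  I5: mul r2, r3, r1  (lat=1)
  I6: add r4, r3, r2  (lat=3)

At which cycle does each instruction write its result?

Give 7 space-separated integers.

Answer: 2 5 4 7 8 9 12

Derivation:
I0 mul r2: issue@1 deps=(None,None) exec_start@1 write@2
I1 mul r3: issue@2 deps=(None,None) exec_start@2 write@5
I2 mul r3: issue@3 deps=(None,0) exec_start@3 write@4
I3 add r1: issue@4 deps=(0,0) exec_start@4 write@7
I4 mul r3: issue@5 deps=(2,0) exec_start@5 write@8
I5 mul r2: issue@6 deps=(4,3) exec_start@8 write@9
I6 add r4: issue@7 deps=(4,5) exec_start@9 write@12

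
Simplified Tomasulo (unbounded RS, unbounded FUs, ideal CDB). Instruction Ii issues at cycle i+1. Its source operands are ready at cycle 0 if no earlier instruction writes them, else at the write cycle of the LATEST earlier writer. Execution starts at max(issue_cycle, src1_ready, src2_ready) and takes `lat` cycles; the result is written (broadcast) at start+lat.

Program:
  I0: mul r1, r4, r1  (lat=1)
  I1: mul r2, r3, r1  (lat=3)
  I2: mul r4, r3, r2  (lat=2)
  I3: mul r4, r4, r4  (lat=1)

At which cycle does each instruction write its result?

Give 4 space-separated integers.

I0 mul r1: issue@1 deps=(None,None) exec_start@1 write@2
I1 mul r2: issue@2 deps=(None,0) exec_start@2 write@5
I2 mul r4: issue@3 deps=(None,1) exec_start@5 write@7
I3 mul r4: issue@4 deps=(2,2) exec_start@7 write@8

Answer: 2 5 7 8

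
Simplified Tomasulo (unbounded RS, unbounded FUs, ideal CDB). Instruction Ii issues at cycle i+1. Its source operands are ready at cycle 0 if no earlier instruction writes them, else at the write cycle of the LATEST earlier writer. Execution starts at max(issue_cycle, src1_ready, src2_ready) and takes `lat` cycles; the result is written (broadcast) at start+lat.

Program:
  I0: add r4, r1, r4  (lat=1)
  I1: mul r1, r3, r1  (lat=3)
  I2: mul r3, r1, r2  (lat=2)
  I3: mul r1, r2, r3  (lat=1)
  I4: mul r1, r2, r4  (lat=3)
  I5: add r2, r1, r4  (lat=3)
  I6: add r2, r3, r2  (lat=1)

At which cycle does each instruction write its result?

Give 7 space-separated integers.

I0 add r4: issue@1 deps=(None,None) exec_start@1 write@2
I1 mul r1: issue@2 deps=(None,None) exec_start@2 write@5
I2 mul r3: issue@3 deps=(1,None) exec_start@5 write@7
I3 mul r1: issue@4 deps=(None,2) exec_start@7 write@8
I4 mul r1: issue@5 deps=(None,0) exec_start@5 write@8
I5 add r2: issue@6 deps=(4,0) exec_start@8 write@11
I6 add r2: issue@7 deps=(2,5) exec_start@11 write@12

Answer: 2 5 7 8 8 11 12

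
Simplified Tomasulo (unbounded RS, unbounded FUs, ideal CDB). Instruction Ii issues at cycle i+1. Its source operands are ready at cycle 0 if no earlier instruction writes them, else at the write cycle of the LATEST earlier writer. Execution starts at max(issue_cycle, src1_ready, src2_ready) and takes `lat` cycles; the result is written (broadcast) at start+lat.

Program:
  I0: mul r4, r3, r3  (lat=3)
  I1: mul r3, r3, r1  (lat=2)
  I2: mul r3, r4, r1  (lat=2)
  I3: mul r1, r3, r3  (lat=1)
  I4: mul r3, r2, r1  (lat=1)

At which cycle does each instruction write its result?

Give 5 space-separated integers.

I0 mul r4: issue@1 deps=(None,None) exec_start@1 write@4
I1 mul r3: issue@2 deps=(None,None) exec_start@2 write@4
I2 mul r3: issue@3 deps=(0,None) exec_start@4 write@6
I3 mul r1: issue@4 deps=(2,2) exec_start@6 write@7
I4 mul r3: issue@5 deps=(None,3) exec_start@7 write@8

Answer: 4 4 6 7 8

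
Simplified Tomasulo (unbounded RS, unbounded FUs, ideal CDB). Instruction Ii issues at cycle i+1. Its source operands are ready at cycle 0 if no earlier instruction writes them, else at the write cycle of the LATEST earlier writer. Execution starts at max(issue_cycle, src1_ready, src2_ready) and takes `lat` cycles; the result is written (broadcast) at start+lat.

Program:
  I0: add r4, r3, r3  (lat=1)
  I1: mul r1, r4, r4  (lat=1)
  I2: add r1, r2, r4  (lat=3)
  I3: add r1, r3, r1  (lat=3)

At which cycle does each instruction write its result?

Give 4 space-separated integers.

Answer: 2 3 6 9

Derivation:
I0 add r4: issue@1 deps=(None,None) exec_start@1 write@2
I1 mul r1: issue@2 deps=(0,0) exec_start@2 write@3
I2 add r1: issue@3 deps=(None,0) exec_start@3 write@6
I3 add r1: issue@4 deps=(None,2) exec_start@6 write@9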